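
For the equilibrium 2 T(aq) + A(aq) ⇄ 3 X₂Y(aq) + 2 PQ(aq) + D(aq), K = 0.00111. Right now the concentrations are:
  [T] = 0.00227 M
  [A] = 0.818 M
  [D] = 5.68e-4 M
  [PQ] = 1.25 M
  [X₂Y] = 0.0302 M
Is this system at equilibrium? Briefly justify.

no; Q > K, reaction proceeds in reverse

Q = [X₂Y]³·[PQ]²·[D] / ([T]²·[A]) = (0.0302)³·(1.25)²·(5.68e-4) / ((0.00227)²·(0.818)) = 0.00580
Q = 0.00580 > K = 0.00111: net reverse reaction.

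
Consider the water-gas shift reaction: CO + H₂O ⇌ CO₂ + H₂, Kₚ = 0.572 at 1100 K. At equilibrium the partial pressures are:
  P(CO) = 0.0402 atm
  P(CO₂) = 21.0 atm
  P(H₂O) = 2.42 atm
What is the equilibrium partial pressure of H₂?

At equilibrium, Kₚ = P(CO₂)·P(H₂) / (P(CO)·P(H₂O)) = 0.572.
(21.0)·(P(H₂)) / ((0.0402)·(2.42)) = 0.572
P(H₂) = 0.00265 atm

P(H₂) = 0.00265 atm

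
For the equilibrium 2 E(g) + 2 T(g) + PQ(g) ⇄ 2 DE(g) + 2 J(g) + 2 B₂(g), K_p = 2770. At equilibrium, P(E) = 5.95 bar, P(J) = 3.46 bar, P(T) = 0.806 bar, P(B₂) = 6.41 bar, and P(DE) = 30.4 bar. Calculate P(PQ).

P(PQ) = 7.14 bar

At equilibrium, K_p = P(DE)²·P(J)²·P(B₂)² / (P(E)²·P(T)²·P(PQ)) = 2770.
(30.4)²·(3.46)²·(6.41)² / ((5.95)²·(0.806)²·(P(PQ))) = 2770
P(PQ) = 7.14 bar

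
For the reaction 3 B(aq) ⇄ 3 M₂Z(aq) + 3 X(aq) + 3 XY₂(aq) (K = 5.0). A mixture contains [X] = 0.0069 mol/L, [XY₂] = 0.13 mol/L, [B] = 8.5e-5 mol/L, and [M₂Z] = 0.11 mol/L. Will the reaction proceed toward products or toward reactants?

Q = [M₂Z]³·[X]³·[XY₂]³ / [B]³ = (0.11)³·(0.0069)³·(0.13)³ / (8.5e-5)³ = 1.6
Q = 1.6 < K = 5.0, so the forward reaction proceeds.

toward products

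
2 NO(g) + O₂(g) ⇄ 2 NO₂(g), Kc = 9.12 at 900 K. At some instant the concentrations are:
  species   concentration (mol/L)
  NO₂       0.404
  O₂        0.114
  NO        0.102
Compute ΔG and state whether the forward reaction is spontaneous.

ΔG = 20.3 kJ/mol; the forward reaction is non-spontaneous

Qc = [NO₂]² / ([NO]²·[O₂]) = (0.404)² / ((0.102)²·(0.114)) = 138
ΔG = RT ln(Qc/Kc) = (8.314 J mol⁻¹ K⁻¹)(900 K) × ln(138/9.12)
   = (7.483 kJ/mol)(2.717) = 20.3 kJ/mol
ΔG > 0, so the forward reaction is non-spontaneous (proceeds in reverse).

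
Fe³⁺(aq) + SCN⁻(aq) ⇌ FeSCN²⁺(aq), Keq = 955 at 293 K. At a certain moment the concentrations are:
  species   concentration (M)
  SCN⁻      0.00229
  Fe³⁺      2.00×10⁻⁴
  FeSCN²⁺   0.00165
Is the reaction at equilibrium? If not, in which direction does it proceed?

Q = [FeSCN²⁺] / ([Fe³⁺]·[SCN⁻]) = (0.00165) / ((2.00×10⁻⁴)·(0.00229)) = 3600
Q = 3600 > Keq = 955, so the reverse reaction proceeds.

toward reactants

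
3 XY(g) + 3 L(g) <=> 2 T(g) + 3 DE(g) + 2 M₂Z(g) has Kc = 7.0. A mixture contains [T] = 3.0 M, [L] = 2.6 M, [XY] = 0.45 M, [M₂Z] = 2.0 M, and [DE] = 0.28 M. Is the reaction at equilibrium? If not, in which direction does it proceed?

toward products

Qc = [T]²·[DE]³·[M₂Z]² / ([XY]³·[L]³) = (3.0)²·(0.28)³·(2.0)² / ((0.45)³·(2.6)³) = 0.49
Qc = 0.49 < Kc = 7.0, so the forward reaction proceeds.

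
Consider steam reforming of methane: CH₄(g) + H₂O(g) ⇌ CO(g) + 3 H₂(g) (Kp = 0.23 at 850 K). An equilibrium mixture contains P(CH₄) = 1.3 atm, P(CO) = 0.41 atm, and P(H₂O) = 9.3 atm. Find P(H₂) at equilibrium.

At equilibrium, Kp = P(CO)·P(H₂)³ / (P(CH₄)·P(H₂O)) = 0.23.
(0.41)·(P(H₂))³ / ((1.3)·(9.3)) = 0.23
P(H₂)³ = 6.78 ⇒ P(H₂) = 1.9 atm

P(H₂) = 1.9 atm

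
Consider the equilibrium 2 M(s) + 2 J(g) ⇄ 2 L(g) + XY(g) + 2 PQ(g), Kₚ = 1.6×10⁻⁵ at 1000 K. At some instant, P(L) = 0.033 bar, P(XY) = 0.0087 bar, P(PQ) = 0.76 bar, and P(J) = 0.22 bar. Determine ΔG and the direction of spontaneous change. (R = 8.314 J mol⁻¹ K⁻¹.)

(M is a pure solid — omitted from Qₚ.)
Qₚ = P(L)²·P(XY)·P(PQ)² / P(J)² = (0.033)²·(0.0087)·(0.76)² / (0.22)² = 1.13×10⁻⁴
ΔG = RT ln(Qₚ/Kₚ) = (8.314 J mol⁻¹ K⁻¹)(1000 K) × ln(1.13×10⁻⁴/1.6×10⁻⁵)
   = (8.314 kJ/mol)(1.955) = 16.3 kJ/mol
ΔG > 0, so the forward reaction is non-spontaneous (proceeds in reverse).

ΔG = 16.3 kJ/mol; the forward reaction is non-spontaneous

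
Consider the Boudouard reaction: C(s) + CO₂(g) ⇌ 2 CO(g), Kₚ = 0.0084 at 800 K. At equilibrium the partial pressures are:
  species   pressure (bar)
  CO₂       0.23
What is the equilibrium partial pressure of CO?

(C is a pure solid — omitted from Kₚ.)
At equilibrium, Kₚ = P(CO)² / P(CO₂) = 0.0084.
(P(CO))² / (0.23) = 0.0084
P(CO)² = 0.00193 ⇒ P(CO) = 0.044 bar

P(CO) = 0.044 bar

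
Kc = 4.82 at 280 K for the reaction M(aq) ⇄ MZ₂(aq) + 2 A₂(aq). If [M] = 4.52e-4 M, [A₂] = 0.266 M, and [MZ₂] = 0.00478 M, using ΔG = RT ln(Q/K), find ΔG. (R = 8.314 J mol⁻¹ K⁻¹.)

ΔG = -4.34 kJ/mol

Qc = [MZ₂]·[A₂]² / [M] = (0.00478)·(0.266)² / (4.52e-4) = 0.748
ΔG = RT ln(Qc/Kc) = (8.314 J mol⁻¹ K⁻¹)(280 K) × ln(0.748/4.82)
   = (2.328 kJ/mol)(-1.863) = -4.34 kJ/mol
ΔG < 0, so the forward reaction is spontaneous (proceeds forward).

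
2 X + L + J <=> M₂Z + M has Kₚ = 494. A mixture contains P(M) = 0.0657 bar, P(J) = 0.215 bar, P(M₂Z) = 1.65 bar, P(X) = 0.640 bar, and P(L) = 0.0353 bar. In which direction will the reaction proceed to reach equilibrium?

Qₚ = P(M₂Z)·P(M) / (P(X)²·P(L)·P(J)) = (1.65)·(0.0657) / ((0.640)²·(0.0353)·(0.215)) = 34.9
Qₚ = 34.9 < Kₚ = 494, so the forward reaction proceeds.

toward products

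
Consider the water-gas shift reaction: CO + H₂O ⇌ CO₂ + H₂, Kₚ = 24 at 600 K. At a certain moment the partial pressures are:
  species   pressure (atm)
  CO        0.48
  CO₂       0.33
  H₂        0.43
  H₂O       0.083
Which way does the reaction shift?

forward (toward products)

Qₚ = P(CO₂)·P(H₂) / (P(CO)·P(H₂O)) = (0.33)·(0.43) / ((0.48)·(0.083)) = 3.6
Qₚ = 3.6 < Kₚ = 24, so the forward reaction proceeds.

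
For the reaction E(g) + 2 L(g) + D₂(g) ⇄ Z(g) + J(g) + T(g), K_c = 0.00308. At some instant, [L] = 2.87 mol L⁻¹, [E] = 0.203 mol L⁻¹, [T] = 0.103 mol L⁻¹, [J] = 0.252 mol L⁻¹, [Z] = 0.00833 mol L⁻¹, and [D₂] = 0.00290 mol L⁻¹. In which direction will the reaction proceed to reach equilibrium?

Q_c = [Z]·[J]·[T] / ([E]·[L]²·[D₂]) = (0.00833)·(0.252)·(0.103) / ((0.203)·(2.87)²·(0.00290)) = 0.0446
Q_c = 0.0446 > K_c = 0.00308, so the reverse reaction proceeds.

in the reverse direction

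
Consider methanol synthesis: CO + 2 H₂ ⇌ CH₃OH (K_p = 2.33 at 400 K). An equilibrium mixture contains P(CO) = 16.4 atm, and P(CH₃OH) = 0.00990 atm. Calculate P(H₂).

P(H₂) = 0.0161 atm

At equilibrium, K_p = P(CH₃OH) / (P(CO)·P(H₂)²) = 2.33.
(0.00990) / ((16.4)·(P(H₂))²) = 2.33
P(H₂)² = 2.59×10⁻⁴ ⇒ P(H₂) = 0.0161 atm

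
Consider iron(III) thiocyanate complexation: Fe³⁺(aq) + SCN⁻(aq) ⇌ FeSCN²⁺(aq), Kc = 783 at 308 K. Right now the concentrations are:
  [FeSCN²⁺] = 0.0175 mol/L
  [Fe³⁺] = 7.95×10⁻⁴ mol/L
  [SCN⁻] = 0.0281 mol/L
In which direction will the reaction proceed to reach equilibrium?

at equilibrium

Qc = [FeSCN²⁺] / ([Fe³⁺]·[SCN⁻]) = (0.0175) / ((7.95×10⁻⁴)·(0.0281)) = 783
Qc = 783 = Kc, so the system is already at equilibrium.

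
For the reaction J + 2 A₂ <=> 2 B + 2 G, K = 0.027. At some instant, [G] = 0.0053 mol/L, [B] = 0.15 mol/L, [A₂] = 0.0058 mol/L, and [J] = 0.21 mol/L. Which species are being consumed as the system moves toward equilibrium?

B, G (products)

Q = [B]²·[G]² / ([J]·[A₂]²) = (0.15)²·(0.0053)² / ((0.21)·(0.0058)²) = 0.089
Q = 0.089 > K = 0.027: net reverse reaction.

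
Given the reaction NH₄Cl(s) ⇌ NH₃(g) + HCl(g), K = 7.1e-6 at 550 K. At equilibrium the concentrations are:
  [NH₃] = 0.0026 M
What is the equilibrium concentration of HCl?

(NH₄Cl is a pure solid — omitted from K.)
At equilibrium, K = [NH₃]·[HCl] = 7.1e-6.
(0.0026)·([HCl]) = 7.1e-6
[HCl] = 0.00273 = 0.0027 M

[HCl] = 0.0027 M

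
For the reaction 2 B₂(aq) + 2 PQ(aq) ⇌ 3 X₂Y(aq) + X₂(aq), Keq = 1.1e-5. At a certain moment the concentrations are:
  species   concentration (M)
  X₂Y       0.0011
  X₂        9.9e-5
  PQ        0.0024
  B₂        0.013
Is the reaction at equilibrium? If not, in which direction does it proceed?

Q = [X₂Y]³·[X₂] / ([B₂]²·[PQ]²) = (0.0011)³·(9.9e-5) / ((0.013)²·(0.0024)²) = 1.4e-4
Q = 1.4e-4 > Keq = 1.1e-5, so the reverse reaction proceeds.

in the reverse direction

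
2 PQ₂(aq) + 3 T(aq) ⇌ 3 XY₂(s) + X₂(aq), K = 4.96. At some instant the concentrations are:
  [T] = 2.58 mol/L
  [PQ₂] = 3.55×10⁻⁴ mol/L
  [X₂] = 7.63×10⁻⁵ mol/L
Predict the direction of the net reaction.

in the reverse direction

(XY₂ is a pure solid — omitted from Q.)
Q = [X₂] / ([PQ₂]²·[T]³) = (7.63×10⁻⁵) / ((3.55×10⁻⁴)²·(2.58)³) = 35.3
Q = 35.3 > K = 4.96, so the reverse reaction proceeds.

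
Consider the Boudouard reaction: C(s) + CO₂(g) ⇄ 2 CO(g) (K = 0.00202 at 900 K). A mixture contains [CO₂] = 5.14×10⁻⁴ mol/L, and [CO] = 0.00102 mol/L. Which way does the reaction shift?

at equilibrium

(C is a pure solid — omitted from Q.)
Q = [CO]² / [CO₂] = (0.00102)² / (5.14×10⁻⁴) = 0.00202
Q = 0.00202 = K, so the system is already at equilibrium.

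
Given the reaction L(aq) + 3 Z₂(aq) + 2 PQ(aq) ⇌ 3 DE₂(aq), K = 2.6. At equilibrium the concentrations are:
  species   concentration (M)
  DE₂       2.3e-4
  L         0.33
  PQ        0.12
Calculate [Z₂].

At equilibrium, K = [DE₂]³ / ([L]·[Z₂]³·[PQ]²) = 2.6.
(2.3e-4)³ / ((0.33)·([Z₂])³·(0.12)²) = 2.6
[Z₂]³ = 9.85e-10 ⇒ [Z₂] = 9.9e-4 M

[Z₂] = 9.9e-4 M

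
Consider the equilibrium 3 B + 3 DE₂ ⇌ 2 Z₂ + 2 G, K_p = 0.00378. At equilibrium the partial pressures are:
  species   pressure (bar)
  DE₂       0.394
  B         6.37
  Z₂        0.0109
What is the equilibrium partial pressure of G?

P(G) = 22.4 bar

At equilibrium, K_p = P(Z₂)²·P(G)² / (P(B)³·P(DE₂)³) = 0.00378.
(0.0109)²·(P(G))² / ((6.37)³·(0.394)³) = 0.00378
P(G)² = 503 ⇒ P(G) = 22.4 bar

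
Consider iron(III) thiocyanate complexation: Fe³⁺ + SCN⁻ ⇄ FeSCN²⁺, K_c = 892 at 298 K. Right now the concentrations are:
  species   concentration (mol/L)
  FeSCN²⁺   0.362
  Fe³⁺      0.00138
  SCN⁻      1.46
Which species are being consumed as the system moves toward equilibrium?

Fe³⁺, SCN⁻ (reactants)

Q_c = [FeSCN²⁺] / ([Fe³⁺]·[SCN⁻]) = (0.362) / ((0.00138)·(1.46)) = 180
Q_c = 180 < K_c = 892: net forward reaction.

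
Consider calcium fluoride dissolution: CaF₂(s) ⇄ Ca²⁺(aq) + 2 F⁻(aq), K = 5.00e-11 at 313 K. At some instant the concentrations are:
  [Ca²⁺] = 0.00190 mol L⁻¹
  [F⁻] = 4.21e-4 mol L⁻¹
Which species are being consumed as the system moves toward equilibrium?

(CaF₂ is a pure solid — omitted from Q.)
Q = [Ca²⁺]·[F⁻]² = (0.00190)·(4.21e-4)² = 3.37e-10
Q = 3.37e-10 > K = 5.00e-11: net reverse reaction.

Ca²⁺, F⁻ (products)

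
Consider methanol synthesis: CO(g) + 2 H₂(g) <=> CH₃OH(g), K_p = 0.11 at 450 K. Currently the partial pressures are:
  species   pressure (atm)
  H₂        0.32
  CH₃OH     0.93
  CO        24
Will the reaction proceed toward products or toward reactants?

in the reverse direction

Q_p = P(CH₃OH) / (P(CO)·P(H₂)²) = (0.93) / ((24)·(0.32)²) = 0.38
Q_p = 0.38 > K_p = 0.11, so the reverse reaction proceeds.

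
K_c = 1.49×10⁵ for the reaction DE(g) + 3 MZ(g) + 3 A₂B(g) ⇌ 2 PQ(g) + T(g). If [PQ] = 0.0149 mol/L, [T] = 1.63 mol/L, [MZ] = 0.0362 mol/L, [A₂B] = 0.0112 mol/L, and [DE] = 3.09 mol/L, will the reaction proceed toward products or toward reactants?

Q_c = [PQ]²·[T] / ([DE]·[MZ]³·[A₂B]³) = (0.0149)²·(1.63) / ((3.09)·(0.0362)³·(0.0112)³) = 1.76×10⁶
Q_c = 1.76×10⁶ > K_c = 1.49×10⁵, so the reverse reaction proceeds.

to the left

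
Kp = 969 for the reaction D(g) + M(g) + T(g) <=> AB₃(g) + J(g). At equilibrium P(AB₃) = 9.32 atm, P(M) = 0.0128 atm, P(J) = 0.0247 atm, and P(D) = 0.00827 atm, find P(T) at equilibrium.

At equilibrium, Kp = P(AB₃)·P(J) / (P(D)·P(M)·P(T)) = 969.
(9.32)·(0.0247) / ((0.00827)·(0.0128)·(P(T))) = 969
P(T) = 2.24 atm

P(T) = 2.24 atm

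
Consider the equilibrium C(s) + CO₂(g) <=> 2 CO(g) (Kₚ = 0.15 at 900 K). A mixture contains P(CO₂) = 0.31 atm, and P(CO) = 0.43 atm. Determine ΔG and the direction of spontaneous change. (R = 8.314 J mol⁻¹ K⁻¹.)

ΔG = 10.3 kJ/mol; the forward reaction is non-spontaneous

(C is a pure solid — omitted from Qₚ.)
Qₚ = P(CO)² / P(CO₂) = (0.43)² / (0.31) = 0.596
ΔG = RT ln(Qₚ/Kₚ) = (8.314 J mol⁻¹ K⁻¹)(900 K) × ln(0.596/0.15)
   = (7.483 kJ/mol)(1.380) = 10.3 kJ/mol
ΔG > 0, so the forward reaction is non-spontaneous (proceeds in reverse).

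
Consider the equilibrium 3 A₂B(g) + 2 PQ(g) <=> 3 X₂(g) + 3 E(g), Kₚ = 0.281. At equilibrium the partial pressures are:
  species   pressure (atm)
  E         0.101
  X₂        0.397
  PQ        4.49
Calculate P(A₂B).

P(A₂B) = 0.0225 atm

At equilibrium, Kₚ = P(X₂)³·P(E)³ / (P(A₂B)³·P(PQ)²) = 0.281.
(0.397)³·(0.101)³ / ((P(A₂B))³·(4.49)²) = 0.281
P(A₂B)³ = 1.14×10⁻⁵ ⇒ P(A₂B) = 0.0225 atm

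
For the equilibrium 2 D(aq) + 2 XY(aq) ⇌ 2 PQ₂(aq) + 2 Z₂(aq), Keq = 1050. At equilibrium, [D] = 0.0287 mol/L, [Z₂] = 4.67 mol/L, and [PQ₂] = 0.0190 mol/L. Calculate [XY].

At equilibrium, Keq = [PQ₂]²·[Z₂]² / ([D]²·[XY]²) = 1050.
(0.0190)²·(4.67)² / ((0.0287)²·([XY])²) = 1050
[XY]² = 0.00910 ⇒ [XY] = 0.0954 mol/L

[XY] = 0.0954 mol/L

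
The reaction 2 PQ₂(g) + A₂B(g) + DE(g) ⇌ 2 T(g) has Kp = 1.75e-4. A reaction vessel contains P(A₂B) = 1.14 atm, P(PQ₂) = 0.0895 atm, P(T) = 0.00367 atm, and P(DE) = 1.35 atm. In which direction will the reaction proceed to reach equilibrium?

Qp = P(T)² / (P(PQ₂)²·P(A₂B)·P(DE)) = (0.00367)² / ((0.0895)²·(1.14)·(1.35)) = 0.00109
Qp = 0.00109 > Kp = 1.75e-4, so the reverse reaction proceeds.

reverse (toward reactants)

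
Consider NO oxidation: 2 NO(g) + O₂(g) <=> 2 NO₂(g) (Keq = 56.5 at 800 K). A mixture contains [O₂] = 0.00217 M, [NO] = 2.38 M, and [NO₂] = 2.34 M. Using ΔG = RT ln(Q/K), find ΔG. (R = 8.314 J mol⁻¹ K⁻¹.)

ΔG = 13.7 kJ/mol

Q = [NO₂]² / ([NO]²·[O₂]) = (2.34)² / ((2.38)²·(0.00217)) = 445
ΔG = RT ln(Q/Keq) = (8.314 J mol⁻¹ K⁻¹)(800 K) × ln(445/56.5)
   = (6.651 kJ/mol)(2.064) = 13.7 kJ/mol
ΔG > 0, so the forward reaction is non-spontaneous (proceeds in reverse).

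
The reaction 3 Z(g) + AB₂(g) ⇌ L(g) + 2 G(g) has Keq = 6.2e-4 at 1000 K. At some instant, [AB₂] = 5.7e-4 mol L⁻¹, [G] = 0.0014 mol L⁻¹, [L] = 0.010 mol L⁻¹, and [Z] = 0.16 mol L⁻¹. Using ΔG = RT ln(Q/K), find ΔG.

Q = [L]·[G]² / ([Z]³·[AB₂]) = (0.010)·(0.0014)² / ((0.16)³·(5.7e-4)) = 0.00840
ΔG = RT ln(Q/Keq) = (8.314 J mol⁻¹ K⁻¹)(1000 K) × ln(0.00840/6.2e-4)
   = (8.314 kJ/mol)(2.606) = 21.7 kJ/mol
ΔG > 0, so the forward reaction is non-spontaneous (proceeds in reverse).

ΔG = 21.7 kJ/mol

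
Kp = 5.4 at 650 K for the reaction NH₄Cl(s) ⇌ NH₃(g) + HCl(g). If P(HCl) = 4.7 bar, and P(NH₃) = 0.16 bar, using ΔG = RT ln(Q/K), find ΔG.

ΔG = -10.7 kJ/mol

(NH₄Cl is a pure solid — omitted from Qp.)
Qp = P(NH₃)·P(HCl) = (0.16)·(4.7) = 0.752
ΔG = RT ln(Qp/Kp) = (8.314 J mol⁻¹ K⁻¹)(650 K) × ln(0.752/5.4)
   = (5.404 kJ/mol)(-1.971) = -10.7 kJ/mol
ΔG < 0, so the forward reaction is spontaneous (proceeds forward).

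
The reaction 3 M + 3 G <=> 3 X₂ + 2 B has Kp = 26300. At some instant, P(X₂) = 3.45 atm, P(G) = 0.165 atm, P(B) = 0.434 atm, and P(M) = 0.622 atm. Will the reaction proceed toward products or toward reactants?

toward products

Qp = P(X₂)³·P(B)² / (P(M)³·P(G)³) = (3.45)³·(0.434)² / ((0.622)³·(0.165)³) = 7160
Qp = 7160 < Kp = 26300, so the forward reaction proceeds.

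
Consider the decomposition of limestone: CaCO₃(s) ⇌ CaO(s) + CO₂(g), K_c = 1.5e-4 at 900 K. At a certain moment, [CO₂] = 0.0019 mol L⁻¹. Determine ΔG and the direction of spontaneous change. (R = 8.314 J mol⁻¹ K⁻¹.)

(CaCO₃, CaO are pure solids — omitted from Q_c.)
Q_c = [CO₂] = 0.00190
ΔG = RT ln(Q_c/K_c) = (8.314 J mol⁻¹ K⁻¹)(900 K) × ln(0.00190/1.5e-4)
   = (7.483 kJ/mol)(2.539) = 19.0 kJ/mol
ΔG > 0, so the forward reaction is non-spontaneous (proceeds in reverse).

ΔG = 19.0 kJ/mol; the forward reaction is non-spontaneous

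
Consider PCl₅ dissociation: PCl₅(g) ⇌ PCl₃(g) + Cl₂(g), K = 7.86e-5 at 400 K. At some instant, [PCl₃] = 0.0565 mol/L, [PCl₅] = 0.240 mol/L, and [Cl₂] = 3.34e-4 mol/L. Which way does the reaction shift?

Q = [PCl₃]·[Cl₂] / [PCl₅] = (0.0565)·(3.34e-4) / (0.240) = 7.86e-5
Q = 7.86e-5 = K, so the system is already at equilibrium.

at equilibrium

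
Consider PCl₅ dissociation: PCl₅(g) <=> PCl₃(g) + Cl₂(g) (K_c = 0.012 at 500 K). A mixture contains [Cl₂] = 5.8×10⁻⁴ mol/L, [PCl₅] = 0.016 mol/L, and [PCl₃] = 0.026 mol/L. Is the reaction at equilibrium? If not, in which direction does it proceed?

Q_c = [PCl₃]·[Cl₂] / [PCl₅] = (0.026)·(5.8×10⁻⁴) / (0.016) = 9.4×10⁻⁴
Q_c = 9.4×10⁻⁴ < K_c = 0.012, so the forward reaction proceeds.

forward (toward products)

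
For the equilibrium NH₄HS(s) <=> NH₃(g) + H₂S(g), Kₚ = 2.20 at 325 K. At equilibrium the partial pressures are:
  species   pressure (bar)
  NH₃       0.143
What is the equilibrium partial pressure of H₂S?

P(H₂S) = 15.4 bar

(NH₄HS is a pure solid — omitted from Kₚ.)
At equilibrium, Kₚ = P(NH₃)·P(H₂S) = 2.20.
(0.143)·(P(H₂S)) = 2.20
P(H₂S) = 15.4 bar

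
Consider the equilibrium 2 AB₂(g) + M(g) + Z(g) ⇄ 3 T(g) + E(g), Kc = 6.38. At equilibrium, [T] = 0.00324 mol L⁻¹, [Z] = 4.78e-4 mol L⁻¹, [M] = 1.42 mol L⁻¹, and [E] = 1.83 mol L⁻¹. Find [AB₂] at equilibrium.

[AB₂] = 0.00379 mol L⁻¹

At equilibrium, Kc = [T]³·[E] / ([AB₂]²·[M]·[Z]) = 6.38.
(0.00324)³·(1.83) / (([AB₂])²·(1.42)·(4.78e-4)) = 6.38
[AB₂]² = 1.44e-5 ⇒ [AB₂] = 0.00379 mol L⁻¹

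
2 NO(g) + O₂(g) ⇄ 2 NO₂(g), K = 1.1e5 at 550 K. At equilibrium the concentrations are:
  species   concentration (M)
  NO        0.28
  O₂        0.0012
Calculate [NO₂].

[NO₂] = 3.2 M

At equilibrium, K = [NO₂]² / ([NO]²·[O₂]) = 1.1e5.
([NO₂])² / ((0.28)²·(0.0012)) = 1.1e5
[NO₂]² = 10.3 ⇒ [NO₂] = 3.2 M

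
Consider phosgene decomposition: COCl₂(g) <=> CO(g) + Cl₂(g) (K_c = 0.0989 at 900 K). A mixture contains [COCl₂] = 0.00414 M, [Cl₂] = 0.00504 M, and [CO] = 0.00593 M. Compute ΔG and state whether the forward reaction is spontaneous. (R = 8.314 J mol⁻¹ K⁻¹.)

ΔG = -19.6 kJ/mol; the forward reaction is spontaneous

Q_c = [CO]·[Cl₂] / [COCl₂] = (0.00593)·(0.00504) / (0.00414) = 0.00722
ΔG = RT ln(Q_c/K_c) = (8.314 J mol⁻¹ K⁻¹)(900 K) × ln(0.00722/0.0989)
   = (7.483 kJ/mol)(-2.617) = -19.6 kJ/mol
ΔG < 0, so the forward reaction is spontaneous (proceeds forward).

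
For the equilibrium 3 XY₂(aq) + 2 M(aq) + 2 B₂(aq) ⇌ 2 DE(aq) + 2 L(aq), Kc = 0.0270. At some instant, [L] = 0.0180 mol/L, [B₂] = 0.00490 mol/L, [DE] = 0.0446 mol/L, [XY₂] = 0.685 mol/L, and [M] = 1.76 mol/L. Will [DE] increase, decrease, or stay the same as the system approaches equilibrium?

Qc = [DE]²·[L]² / ([XY₂]³·[M]²·[B₂]²) = (0.0446)²·(0.0180)² / ((0.685)³·(1.76)²·(0.00490)²) = 0.0270
Qc = 0.0270 = Kc; the system is at equilibrium.

stay the same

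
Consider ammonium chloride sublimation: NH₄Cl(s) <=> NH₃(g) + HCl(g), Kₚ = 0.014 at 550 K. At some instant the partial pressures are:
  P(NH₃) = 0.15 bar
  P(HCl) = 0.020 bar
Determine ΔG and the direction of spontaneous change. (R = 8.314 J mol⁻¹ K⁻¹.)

ΔG = -7.04 kJ/mol; the forward reaction is spontaneous

(NH₄Cl is a pure solid — omitted from Qₚ.)
Qₚ = P(NH₃)·P(HCl) = (0.15)·(0.020) = 0.00300
ΔG = RT ln(Qₚ/Kₚ) = (8.314 J mol⁻¹ K⁻¹)(550 K) × ln(0.00300/0.014)
   = (4.573 kJ/mol)(-1.540) = -7.04 kJ/mol
ΔG < 0, so the forward reaction is spontaneous (proceeds forward).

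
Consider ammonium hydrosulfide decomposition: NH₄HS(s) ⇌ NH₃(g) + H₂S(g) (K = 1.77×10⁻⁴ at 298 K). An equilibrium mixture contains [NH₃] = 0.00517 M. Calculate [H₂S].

[H₂S] = 0.0342 M

(NH₄HS is a pure solid — omitted from K.)
At equilibrium, K = [NH₃]·[H₂S] = 1.77×10⁻⁴.
(0.00517)·([H₂S]) = 1.77×10⁻⁴
[H₂S] = 0.0342 M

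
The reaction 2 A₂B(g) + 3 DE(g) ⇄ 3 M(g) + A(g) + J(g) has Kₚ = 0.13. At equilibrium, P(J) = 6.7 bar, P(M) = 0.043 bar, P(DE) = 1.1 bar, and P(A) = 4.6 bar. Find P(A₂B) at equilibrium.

At equilibrium, Kₚ = P(M)³·P(A)·P(J) / (P(A₂B)²·P(DE)³) = 0.13.
(0.043)³·(4.6)·(6.7) / ((P(A₂B))²·(1.1)³) = 0.13
P(A₂B)² = 0.0142 ⇒ P(A₂B) = 0.12 bar

P(A₂B) = 0.12 bar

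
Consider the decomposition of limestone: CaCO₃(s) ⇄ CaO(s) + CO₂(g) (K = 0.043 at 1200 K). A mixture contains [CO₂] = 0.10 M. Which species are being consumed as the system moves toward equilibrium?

CaO, CO₂ (products)

(CaCO₃, CaO are pure solids — omitted from Q.)
Q = [CO₂] = 0.10
Q = 0.10 > K = 0.043: net reverse reaction.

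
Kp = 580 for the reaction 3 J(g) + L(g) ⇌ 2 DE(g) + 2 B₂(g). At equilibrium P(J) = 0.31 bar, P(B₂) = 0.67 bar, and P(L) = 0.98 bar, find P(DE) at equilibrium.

At equilibrium, Kp = P(DE)²·P(B₂)² / (P(J)³·P(L)) = 580.
(P(DE))²·(0.67)² / ((0.31)³·(0.98)) = 580
P(DE)² = 37.7 ⇒ P(DE) = 6.1 bar

P(DE) = 6.1 bar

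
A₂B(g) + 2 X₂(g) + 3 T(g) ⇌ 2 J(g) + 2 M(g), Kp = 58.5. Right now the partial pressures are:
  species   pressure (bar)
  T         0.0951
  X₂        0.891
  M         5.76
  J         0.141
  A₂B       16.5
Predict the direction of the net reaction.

neither direction; the system is at equilibrium

Qp = P(J)²·P(M)² / (P(A₂B)·P(X₂)²·P(T)³) = (0.141)²·(5.76)² / ((16.5)·(0.891)²·(0.0951)³) = 58.5
Qp = 58.5 = Kp, so the system is already at equilibrium.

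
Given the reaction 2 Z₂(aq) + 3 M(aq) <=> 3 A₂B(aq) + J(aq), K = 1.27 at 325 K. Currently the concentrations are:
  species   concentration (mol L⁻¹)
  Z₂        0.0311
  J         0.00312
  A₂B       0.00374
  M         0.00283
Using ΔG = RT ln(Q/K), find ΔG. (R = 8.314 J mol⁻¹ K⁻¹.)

ΔG = 4.78 kJ/mol

Q = [A₂B]³·[J] / ([Z₂]²·[M]³) = (0.00374)³·(0.00312) / ((0.0311)²·(0.00283)³) = 7.45
ΔG = RT ln(Q/K) = (8.314 J mol⁻¹ K⁻¹)(325 K) × ln(7.45/1.27)
   = (2.702 kJ/mol)(1.769) = 4.78 kJ/mol
ΔG > 0, so the forward reaction is non-spontaneous (proceeds in reverse).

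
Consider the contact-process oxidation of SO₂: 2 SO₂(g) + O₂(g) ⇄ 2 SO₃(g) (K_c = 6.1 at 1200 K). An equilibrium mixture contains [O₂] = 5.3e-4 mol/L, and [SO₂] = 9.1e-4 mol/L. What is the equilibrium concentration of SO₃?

At equilibrium, K_c = [SO₃]² / ([SO₂]²·[O₂]) = 6.1.
([SO₃])² / ((9.1e-4)²·(5.3e-4)) = 6.1
[SO₃]² = 2.68e-9 ⇒ [SO₃] = 5.2e-5 mol/L

[SO₃] = 5.2e-5 mol/L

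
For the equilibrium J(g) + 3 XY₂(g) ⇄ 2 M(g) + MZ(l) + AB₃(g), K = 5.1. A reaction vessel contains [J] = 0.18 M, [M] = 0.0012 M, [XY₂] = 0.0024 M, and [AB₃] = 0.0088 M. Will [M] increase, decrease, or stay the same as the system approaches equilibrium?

(MZ is a pure liquid — omitted from Q.)
Q = [M]²·[AB₃] / ([J]·[XY₂]³) = (0.0012)²·(0.0088) / ((0.18)·(0.0024)³) = 5.1
Q = 5.1 = K; the system is at equilibrium.

stay the same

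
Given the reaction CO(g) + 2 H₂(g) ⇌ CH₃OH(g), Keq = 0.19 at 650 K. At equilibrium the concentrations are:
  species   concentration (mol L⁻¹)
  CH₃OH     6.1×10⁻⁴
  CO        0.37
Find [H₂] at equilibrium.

At equilibrium, Keq = [CH₃OH] / ([CO]·[H₂]²) = 0.19.
(6.1×10⁻⁴) / ((0.37)·([H₂])²) = 0.19
[H₂]² = 0.00868 ⇒ [H₂] = 0.093 mol L⁻¹

[H₂] = 0.093 mol L⁻¹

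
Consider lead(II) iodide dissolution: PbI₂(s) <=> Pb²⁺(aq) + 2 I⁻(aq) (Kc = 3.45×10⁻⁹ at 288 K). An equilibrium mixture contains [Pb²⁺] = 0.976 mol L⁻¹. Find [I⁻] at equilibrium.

[I⁻] = 5.95×10⁻⁵ mol L⁻¹

(PbI₂ is a pure solid — omitted from Kc.)
At equilibrium, Kc = [Pb²⁺]·[I⁻]² = 3.45×10⁻⁹.
(0.976)·([I⁻])² = 3.45×10⁻⁹
[I⁻]² = 3.53×10⁻⁹ ⇒ [I⁻] = 5.95×10⁻⁵ mol L⁻¹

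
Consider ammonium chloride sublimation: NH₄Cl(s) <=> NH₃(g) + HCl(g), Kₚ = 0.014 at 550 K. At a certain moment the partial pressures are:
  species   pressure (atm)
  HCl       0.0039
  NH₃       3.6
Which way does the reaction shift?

(NH₄Cl is a pure solid — omitted from Qₚ.)
Qₚ = P(NH₃)·P(HCl) = (3.6)·(0.0039) = 0.014
Qₚ = 0.014 = Kₚ, so the system is already at equilibrium.

no net change (already at equilibrium)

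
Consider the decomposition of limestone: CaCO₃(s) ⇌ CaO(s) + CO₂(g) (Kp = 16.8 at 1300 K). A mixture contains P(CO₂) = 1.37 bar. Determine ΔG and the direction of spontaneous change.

ΔG = -27.1 kJ/mol; the forward reaction is spontaneous

(CaCO₃, CaO are pure solids — omitted from Qp.)
Qp = P(CO₂) = 1.37
ΔG = RT ln(Qp/Kp) = (8.314 J mol⁻¹ K⁻¹)(1300 K) × ln(1.37/16.8)
   = (10.81 kJ/mol)(-2.507) = -27.1 kJ/mol
ΔG < 0, so the forward reaction is spontaneous (proceeds forward).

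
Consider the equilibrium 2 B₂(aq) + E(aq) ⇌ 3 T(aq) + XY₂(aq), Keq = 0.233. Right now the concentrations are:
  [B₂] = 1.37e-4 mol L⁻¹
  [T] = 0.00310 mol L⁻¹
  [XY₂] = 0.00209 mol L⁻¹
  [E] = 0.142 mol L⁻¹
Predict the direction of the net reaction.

to the right

Q = [T]³·[XY₂] / ([B₂]²·[E]) = (0.00310)³·(0.00209) / ((1.37e-4)²·(0.142)) = 0.0234
Q = 0.0234 < Keq = 0.233, so the forward reaction proceeds.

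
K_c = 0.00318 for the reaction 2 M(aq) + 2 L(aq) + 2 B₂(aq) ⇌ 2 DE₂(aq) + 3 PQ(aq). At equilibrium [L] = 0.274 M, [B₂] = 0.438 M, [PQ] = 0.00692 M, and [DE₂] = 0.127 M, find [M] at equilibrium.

At equilibrium, K_c = [DE₂]²·[PQ]³ / ([M]²·[L]²·[B₂]²) = 0.00318.
(0.127)²·(0.00692)³ / (([M])²·(0.274)²·(0.438)²) = 0.00318
[M]² = 1.17e-4 ⇒ [M] = 0.0108 M

[M] = 0.0108 M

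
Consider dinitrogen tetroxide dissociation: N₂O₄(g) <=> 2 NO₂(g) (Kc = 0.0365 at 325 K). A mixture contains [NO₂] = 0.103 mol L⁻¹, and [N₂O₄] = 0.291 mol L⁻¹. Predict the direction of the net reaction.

Qc = [NO₂]² / [N₂O₄] = (0.103)² / (0.291) = 0.0365
Qc = 0.0365 = Kc, so the system is already at equilibrium.

neither direction; the system is at equilibrium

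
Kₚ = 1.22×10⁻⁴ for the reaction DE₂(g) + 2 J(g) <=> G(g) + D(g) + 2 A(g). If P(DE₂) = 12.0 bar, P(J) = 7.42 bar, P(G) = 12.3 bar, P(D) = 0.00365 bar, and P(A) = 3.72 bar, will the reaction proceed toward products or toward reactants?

Qₚ = P(G)·P(D)·P(A)² / (P(DE₂)·P(J)²) = (12.3)·(0.00365)·(3.72)² / ((12.0)·(7.42)²) = 9.40×10⁻⁴
Qₚ = 9.40×10⁻⁴ > Kₚ = 1.22×10⁻⁴, so the reverse reaction proceeds.

toward reactants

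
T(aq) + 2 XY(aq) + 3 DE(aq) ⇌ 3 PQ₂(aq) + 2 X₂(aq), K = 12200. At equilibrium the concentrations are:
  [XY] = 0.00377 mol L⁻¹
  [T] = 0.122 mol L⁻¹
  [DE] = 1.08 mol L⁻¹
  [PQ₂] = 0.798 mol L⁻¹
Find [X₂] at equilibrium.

At equilibrium, K = [PQ₂]³·[X₂]² / ([T]·[XY]²·[DE]³) = 12200.
(0.798)³·([X₂])² / ((0.122)·(0.00377)²·(1.08)³) = 12200
[X₂]² = 0.0524 ⇒ [X₂] = 0.229 mol L⁻¹

[X₂] = 0.229 mol L⁻¹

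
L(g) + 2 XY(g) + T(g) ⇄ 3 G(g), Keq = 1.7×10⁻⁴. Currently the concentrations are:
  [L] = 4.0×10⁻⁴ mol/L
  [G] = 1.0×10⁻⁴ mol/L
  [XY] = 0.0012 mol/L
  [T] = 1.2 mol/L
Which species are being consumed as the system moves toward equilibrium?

Q = [G]³ / ([L]·[XY]²·[T]) = (1.0×10⁻⁴)³ / ((4.0×10⁻⁴)·(0.0012)²·(1.2)) = 0.0014
Q = 0.0014 > Keq = 1.7×10⁻⁴: net reverse reaction.

G (products)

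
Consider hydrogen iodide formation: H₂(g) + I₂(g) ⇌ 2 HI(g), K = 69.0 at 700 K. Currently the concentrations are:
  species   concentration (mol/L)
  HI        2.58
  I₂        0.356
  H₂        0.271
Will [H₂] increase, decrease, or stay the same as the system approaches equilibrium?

Q = [HI]² / ([H₂]·[I₂]) = (2.58)² / ((0.271)·(0.356)) = 69.0
Q = 69.0 = K; the system is at equilibrium.

stay the same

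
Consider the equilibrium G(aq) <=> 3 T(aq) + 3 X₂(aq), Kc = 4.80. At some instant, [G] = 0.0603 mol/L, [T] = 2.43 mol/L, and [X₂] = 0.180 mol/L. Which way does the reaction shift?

Qc = [T]³·[X₂]³ / [G] = (2.43)³·(0.180)³ / (0.0603) = 1.39
Qc = 1.39 < Kc = 4.80, so the forward reaction proceeds.

forward (toward products)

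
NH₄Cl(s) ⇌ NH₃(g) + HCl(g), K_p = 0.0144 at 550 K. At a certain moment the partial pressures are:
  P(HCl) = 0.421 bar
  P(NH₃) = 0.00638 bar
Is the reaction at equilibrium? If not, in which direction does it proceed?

toward products

(NH₄Cl is a pure solid — omitted from Q_p.)
Q_p = P(NH₃)·P(HCl) = (0.00638)·(0.421) = 0.00269
Q_p = 0.00269 < K_p = 0.0144, so the forward reaction proceeds.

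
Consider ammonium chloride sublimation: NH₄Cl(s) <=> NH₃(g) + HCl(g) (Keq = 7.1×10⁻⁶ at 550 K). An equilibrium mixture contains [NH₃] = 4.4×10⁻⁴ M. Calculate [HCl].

(NH₄Cl is a pure solid — omitted from Keq.)
At equilibrium, Keq = [NH₃]·[HCl] = 7.1×10⁻⁶.
(4.4×10⁻⁴)·([HCl]) = 7.1×10⁻⁶
[HCl] = 0.0161 = 0.016 M

[HCl] = 0.016 M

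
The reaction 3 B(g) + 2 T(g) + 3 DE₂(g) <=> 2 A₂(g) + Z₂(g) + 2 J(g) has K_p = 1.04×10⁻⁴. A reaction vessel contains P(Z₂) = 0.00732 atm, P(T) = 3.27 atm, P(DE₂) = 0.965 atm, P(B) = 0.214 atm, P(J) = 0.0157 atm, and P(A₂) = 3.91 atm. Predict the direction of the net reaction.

reverse (toward reactants)

Q_p = P(A₂)²·P(Z₂)·P(J)² / (P(B)³·P(T)²·P(DE₂)³) = (3.91)²·(0.00732)·(0.0157)² / ((0.214)³·(3.27)²·(0.965)³) = 2.93×10⁻⁴
Q_p = 2.93×10⁻⁴ > K_p = 1.04×10⁻⁴, so the reverse reaction proceeds.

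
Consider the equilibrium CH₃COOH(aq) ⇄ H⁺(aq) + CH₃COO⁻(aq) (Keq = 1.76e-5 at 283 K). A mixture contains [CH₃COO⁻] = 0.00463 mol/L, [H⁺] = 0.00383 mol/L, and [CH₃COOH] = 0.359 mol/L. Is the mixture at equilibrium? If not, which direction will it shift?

Q = [H⁺]·[CH₃COO⁻] / [CH₃COOH] = (0.00383)·(0.00463) / (0.359) = 4.94e-5
Q = 4.94e-5 > Keq = 1.76e-5: net reverse reaction.

no; Q > K, reaction proceeds in reverse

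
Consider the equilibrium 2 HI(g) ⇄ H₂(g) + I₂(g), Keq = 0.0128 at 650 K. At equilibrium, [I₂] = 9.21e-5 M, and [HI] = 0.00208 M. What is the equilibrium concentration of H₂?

[H₂] = 6.01e-4 M

At equilibrium, Keq = [H₂]·[I₂] / [HI]² = 0.0128.
([H₂])·(9.21e-5) / (0.00208)² = 0.0128
[H₂] = 6.01e-4 M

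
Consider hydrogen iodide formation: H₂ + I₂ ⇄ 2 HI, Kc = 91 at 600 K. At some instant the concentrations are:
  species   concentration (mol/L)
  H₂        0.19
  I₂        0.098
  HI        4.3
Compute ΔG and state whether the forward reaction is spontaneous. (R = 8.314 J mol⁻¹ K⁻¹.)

ΔG = 11.9 kJ/mol; the forward reaction is non-spontaneous

Qc = [HI]² / ([H₂]·[I₂]) = (4.3)² / ((0.19)·(0.098)) = 993
ΔG = RT ln(Qc/Kc) = (8.314 J mol⁻¹ K⁻¹)(600 K) × ln(993/91)
   = (4.988 kJ/mol)(2.390) = 11.9 kJ/mol
ΔG > 0, so the forward reaction is non-spontaneous (proceeds in reverse).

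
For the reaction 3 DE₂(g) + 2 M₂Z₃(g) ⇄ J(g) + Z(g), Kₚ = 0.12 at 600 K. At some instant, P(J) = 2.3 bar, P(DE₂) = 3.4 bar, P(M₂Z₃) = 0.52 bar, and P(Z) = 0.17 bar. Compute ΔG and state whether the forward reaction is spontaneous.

ΔG = -5.90 kJ/mol; the forward reaction is spontaneous

Qₚ = P(J)·P(Z) / (P(DE₂)³·P(M₂Z₃)²) = (2.3)·(0.17) / ((3.4)³·(0.52)²) = 0.0368
ΔG = RT ln(Qₚ/Kₚ) = (8.314 J mol⁻¹ K⁻¹)(600 K) × ln(0.0368/0.12)
   = (4.988 kJ/mol)(-1.182) = -5.90 kJ/mol
ΔG < 0, so the forward reaction is spontaneous (proceeds forward).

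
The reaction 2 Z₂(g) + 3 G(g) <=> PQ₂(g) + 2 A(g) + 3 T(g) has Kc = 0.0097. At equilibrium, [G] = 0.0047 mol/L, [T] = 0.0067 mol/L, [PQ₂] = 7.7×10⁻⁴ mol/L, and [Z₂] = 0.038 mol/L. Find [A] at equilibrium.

At equilibrium, Kc = [PQ₂]·[A]²·[T]³ / ([Z₂]²·[G]³) = 0.0097.
(7.7×10⁻⁴)·([A])²·(0.0067)³ / ((0.038)²·(0.0047)³) = 0.0097
[A]² = 0.00628 ⇒ [A] = 0.079 mol/L

[A] = 0.079 mol/L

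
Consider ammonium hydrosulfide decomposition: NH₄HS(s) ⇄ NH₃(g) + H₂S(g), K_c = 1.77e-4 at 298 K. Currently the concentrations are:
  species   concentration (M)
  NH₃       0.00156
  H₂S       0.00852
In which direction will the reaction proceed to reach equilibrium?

toward products

(NH₄HS is a pure solid — omitted from Q_c.)
Q_c = [NH₃]·[H₂S] = (0.00156)·(0.00852) = 1.33e-5
Q_c = 1.33e-5 < K_c = 1.77e-4, so the forward reaction proceeds.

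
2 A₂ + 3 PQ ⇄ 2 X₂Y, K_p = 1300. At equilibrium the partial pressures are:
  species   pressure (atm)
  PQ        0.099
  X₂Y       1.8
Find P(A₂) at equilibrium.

At equilibrium, K_p = P(X₂Y)² / (P(A₂)²·P(PQ)³) = 1300.
(1.8)² / ((P(A₂))²·(0.099)³) = 1300
P(A₂)² = 2.57 ⇒ P(A₂) = 1.6 atm

P(A₂) = 1.6 atm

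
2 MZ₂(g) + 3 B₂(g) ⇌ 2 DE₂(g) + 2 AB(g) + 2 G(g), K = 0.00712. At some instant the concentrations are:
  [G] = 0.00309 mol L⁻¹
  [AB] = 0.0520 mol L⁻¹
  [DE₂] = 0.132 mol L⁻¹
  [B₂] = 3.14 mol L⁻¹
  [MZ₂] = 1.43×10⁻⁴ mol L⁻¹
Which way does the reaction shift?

Q = [DE₂]²·[AB]²·[G]² / ([MZ₂]²·[B₂]³) = (0.132)²·(0.0520)²·(0.00309)² / ((1.43×10⁻⁴)²·(3.14)³) = 7.11×10⁻⁴
Q = 7.11×10⁻⁴ < K = 0.00712, so the forward reaction proceeds.

to the right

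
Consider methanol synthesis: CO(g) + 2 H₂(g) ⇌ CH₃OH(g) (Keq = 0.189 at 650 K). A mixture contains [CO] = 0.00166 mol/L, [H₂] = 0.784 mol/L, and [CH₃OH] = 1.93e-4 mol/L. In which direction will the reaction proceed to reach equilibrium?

no net change (already at equilibrium)

Q = [CH₃OH] / ([CO]·[H₂]²) = (1.93e-4) / ((0.00166)·(0.784)²) = 0.189
Q = 0.189 = Keq, so the system is already at equilibrium.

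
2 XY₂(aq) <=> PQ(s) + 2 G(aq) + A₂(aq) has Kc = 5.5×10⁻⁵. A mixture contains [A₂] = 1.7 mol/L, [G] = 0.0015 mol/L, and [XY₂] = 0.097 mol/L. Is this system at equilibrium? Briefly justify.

(PQ is a pure solid — omitted from Qc.)
Qc = [G]²·[A₂] / [XY₂]² = (0.0015)²·(1.7) / (0.097)² = 4.1×10⁻⁴
Qc = 4.1×10⁻⁴ > Kc = 5.5×10⁻⁵: net reverse reaction.

no; Q > K, reaction proceeds in reverse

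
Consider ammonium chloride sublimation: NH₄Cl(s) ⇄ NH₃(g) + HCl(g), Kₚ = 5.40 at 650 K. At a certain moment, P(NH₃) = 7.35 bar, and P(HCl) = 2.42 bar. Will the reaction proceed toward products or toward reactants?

(NH₄Cl is a pure solid — omitted from Qₚ.)
Qₚ = P(NH₃)·P(HCl) = (7.35)·(2.42) = 17.8
Qₚ = 17.8 > Kₚ = 5.40, so the reverse reaction proceeds.

in the reverse direction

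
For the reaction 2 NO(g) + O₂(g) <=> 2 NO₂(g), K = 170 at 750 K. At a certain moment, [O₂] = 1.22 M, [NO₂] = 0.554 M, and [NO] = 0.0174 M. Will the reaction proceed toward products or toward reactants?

toward reactants

Q = [NO₂]² / ([NO]²·[O₂]) = (0.554)² / ((0.0174)²·(1.22)) = 831
Q = 831 > K = 170, so the reverse reaction proceeds.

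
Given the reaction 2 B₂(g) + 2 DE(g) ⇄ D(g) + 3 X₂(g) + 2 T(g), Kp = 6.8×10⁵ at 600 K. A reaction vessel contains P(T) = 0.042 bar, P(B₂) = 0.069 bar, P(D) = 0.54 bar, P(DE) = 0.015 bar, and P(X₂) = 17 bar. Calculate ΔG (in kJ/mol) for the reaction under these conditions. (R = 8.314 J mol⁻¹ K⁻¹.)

Qp = P(D)·P(X₂)³·P(T)² / (P(B₂)²·P(DE)²) = (0.54)·(17)³·(0.042)² / ((0.069)²·(0.015)²) = 4.37×10⁶
ΔG = RT ln(Qp/Kp) = (8.314 J mol⁻¹ K⁻¹)(600 K) × ln(4.37×10⁶/6.8×10⁵)
   = (4.988 kJ/mol)(1.860) = 9.28 kJ/mol
ΔG > 0, so the forward reaction is non-spontaneous (proceeds in reverse).

ΔG = 9.28 kJ/mol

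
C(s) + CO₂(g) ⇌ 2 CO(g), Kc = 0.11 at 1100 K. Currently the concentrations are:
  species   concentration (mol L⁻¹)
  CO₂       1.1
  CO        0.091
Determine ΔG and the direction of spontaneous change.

(C is a pure solid — omitted from Qc.)
Qc = [CO]² / [CO₂] = (0.091)² / (1.1) = 0.00753
ΔG = RT ln(Qc/Kc) = (8.314 J mol⁻¹ K⁻¹)(1100 K) × ln(0.00753/0.11)
   = (9.145 kJ/mol)(-2.682) = -24.5 kJ/mol
ΔG < 0, so the forward reaction is spontaneous (proceeds forward).

ΔG = -24.5 kJ/mol; the forward reaction is spontaneous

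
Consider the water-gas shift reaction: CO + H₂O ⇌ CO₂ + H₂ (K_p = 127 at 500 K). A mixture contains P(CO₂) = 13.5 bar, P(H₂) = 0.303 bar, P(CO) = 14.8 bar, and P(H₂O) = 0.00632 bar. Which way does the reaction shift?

Q_p = P(CO₂)·P(H₂) / (P(CO)·P(H₂O)) = (13.5)·(0.303) / ((14.8)·(0.00632)) = 43.7
Q_p = 43.7 < K_p = 127, so the forward reaction proceeds.

to the right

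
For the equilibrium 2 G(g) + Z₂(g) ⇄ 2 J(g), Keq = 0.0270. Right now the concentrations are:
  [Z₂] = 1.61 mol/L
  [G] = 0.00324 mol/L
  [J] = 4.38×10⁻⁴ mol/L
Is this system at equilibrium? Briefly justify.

Q = [J]² / ([G]²·[Z₂]) = (4.38×10⁻⁴)² / ((0.00324)²·(1.61)) = 0.0114
Q = 0.0114 < Keq = 0.0270: net forward reaction.

no; Q < K, reaction proceeds forward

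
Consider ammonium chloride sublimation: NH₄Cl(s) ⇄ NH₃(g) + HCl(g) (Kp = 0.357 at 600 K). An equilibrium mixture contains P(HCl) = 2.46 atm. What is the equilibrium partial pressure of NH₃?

P(NH₃) = 0.145 atm

(NH₄Cl is a pure solid — omitted from Kp.)
At equilibrium, Kp = P(NH₃)·P(HCl) = 0.357.
(P(NH₃))·(2.46) = 0.357
P(NH₃) = 0.145 atm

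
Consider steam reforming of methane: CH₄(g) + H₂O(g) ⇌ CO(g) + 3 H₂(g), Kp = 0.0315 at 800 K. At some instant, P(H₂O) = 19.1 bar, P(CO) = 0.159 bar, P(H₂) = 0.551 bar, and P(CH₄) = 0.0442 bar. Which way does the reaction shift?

neither direction; the system is at equilibrium

Qp = P(CO)·P(H₂)³ / (P(CH₄)·P(H₂O)) = (0.159)·(0.551)³ / ((0.0442)·(19.1)) = 0.0315
Qp = 0.0315 = Kp, so the system is already at equilibrium.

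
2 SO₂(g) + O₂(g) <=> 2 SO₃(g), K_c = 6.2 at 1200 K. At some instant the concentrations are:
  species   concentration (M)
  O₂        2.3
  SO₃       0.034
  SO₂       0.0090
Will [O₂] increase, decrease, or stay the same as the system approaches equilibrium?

Q_c = [SO₃]² / ([SO₂]²·[O₂]) = (0.034)² / ((0.0090)²·(2.3)) = 6.2
Q_c = 6.2 = K_c; the system is at equilibrium.

stay the same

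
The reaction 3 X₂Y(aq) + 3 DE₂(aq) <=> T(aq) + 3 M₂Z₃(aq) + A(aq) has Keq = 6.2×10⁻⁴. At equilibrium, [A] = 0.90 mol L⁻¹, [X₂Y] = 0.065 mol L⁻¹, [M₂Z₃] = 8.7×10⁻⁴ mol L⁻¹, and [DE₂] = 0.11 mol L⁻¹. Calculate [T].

At equilibrium, Keq = [T]·[M₂Z₃]³·[A] / ([X₂Y]³·[DE₂]³) = 6.2×10⁻⁴.
([T])·(8.7×10⁻⁴)³·(0.90) / ((0.065)³·(0.11)³) = 6.2×10⁻⁴
[T] = 0.382 = 0.38 mol L⁻¹

[T] = 0.38 mol L⁻¹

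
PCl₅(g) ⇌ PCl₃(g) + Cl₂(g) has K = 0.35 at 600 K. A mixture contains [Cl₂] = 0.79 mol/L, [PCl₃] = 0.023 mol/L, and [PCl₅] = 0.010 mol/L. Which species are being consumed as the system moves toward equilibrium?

Q = [PCl₃]·[Cl₂] / [PCl₅] = (0.023)·(0.79) / (0.010) = 1.8
Q = 1.8 > K = 0.35: net reverse reaction.

PCl₃, Cl₂ (products)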